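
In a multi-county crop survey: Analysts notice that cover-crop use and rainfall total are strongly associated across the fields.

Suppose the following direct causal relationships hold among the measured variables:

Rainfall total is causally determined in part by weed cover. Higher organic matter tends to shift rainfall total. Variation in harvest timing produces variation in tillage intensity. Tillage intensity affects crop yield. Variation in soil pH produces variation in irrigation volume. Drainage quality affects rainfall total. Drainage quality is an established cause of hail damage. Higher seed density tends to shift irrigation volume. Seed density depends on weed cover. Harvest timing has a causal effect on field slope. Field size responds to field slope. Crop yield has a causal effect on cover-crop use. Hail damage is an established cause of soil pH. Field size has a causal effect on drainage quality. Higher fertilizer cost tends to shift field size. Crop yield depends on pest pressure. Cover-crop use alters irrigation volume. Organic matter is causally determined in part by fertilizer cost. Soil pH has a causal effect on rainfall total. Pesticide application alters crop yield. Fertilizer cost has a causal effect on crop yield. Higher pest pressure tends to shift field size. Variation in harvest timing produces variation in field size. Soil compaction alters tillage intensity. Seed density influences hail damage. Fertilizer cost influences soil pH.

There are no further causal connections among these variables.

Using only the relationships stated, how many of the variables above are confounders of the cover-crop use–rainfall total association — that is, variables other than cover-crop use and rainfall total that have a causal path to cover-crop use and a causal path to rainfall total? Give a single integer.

3

The common causes are: fertilizer cost (to cover-crop use via fertilizer cost → crop yield → cover-crop use; to rainfall total via fertilizer cost → soil pH → rainfall total); harvest timing (to cover-crop use via harvest timing → tillage intensity → crop yield → cover-crop use; to rainfall total via harvest timing → field size → drainage quality → rainfall total); pest pressure (to cover-crop use via pest pressure → crop yield → cover-crop use; to rainfall total via pest pressure → field size → drainage quality → rainfall total).
Every other variable lacks a causal path to at least one of cover-crop use and rainfall total.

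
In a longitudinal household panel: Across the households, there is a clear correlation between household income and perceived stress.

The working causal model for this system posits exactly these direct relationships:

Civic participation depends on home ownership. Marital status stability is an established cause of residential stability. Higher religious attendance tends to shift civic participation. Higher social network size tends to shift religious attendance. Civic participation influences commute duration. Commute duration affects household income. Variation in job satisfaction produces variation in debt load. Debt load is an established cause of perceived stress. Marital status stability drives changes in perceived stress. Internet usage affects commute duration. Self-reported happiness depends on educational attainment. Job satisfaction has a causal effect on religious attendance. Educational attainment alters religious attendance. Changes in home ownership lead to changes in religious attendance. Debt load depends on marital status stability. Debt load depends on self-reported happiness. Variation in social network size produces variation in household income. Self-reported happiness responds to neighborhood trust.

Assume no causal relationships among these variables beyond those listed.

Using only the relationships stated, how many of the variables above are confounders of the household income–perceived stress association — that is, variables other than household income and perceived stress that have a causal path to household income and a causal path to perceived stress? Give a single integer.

2

The common causes are: educational attainment (to household income via educational attainment → religious attendance → civic participation → commute duration → household income; to perceived stress via educational attainment → self-reported happiness → debt load → perceived stress); job satisfaction (to household income via job satisfaction → religious attendance → civic participation → commute duration → household income; to perceived stress via job satisfaction → debt load → perceived stress).
Every other variable lacks a causal path to at least one of household income and perceived stress.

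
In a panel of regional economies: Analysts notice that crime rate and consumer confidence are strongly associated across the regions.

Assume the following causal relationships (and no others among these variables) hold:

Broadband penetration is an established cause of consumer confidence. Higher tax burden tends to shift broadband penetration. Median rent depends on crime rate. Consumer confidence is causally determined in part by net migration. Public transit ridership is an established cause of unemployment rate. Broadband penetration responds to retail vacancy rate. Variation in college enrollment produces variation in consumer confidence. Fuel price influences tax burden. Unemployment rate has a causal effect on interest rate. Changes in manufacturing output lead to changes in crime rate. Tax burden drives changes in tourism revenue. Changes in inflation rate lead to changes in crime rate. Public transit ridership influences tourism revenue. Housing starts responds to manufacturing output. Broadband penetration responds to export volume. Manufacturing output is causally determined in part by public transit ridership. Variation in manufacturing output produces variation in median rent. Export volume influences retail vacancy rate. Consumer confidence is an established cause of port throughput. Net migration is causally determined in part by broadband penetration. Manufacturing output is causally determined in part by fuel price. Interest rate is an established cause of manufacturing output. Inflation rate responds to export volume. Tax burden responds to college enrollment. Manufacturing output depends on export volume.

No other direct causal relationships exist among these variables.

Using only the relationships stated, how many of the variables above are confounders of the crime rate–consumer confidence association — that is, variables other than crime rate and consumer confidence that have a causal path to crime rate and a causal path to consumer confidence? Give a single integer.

The common causes are: export volume (to crime rate via export volume → manufacturing output → crime rate; to consumer confidence via export volume → broadband penetration → consumer confidence); fuel price (to crime rate via fuel price → manufacturing output → crime rate; to consumer confidence via fuel price → tax burden → broadband penetration → consumer confidence).
Every other variable lacks a causal path to at least one of crime rate and consumer confidence.

2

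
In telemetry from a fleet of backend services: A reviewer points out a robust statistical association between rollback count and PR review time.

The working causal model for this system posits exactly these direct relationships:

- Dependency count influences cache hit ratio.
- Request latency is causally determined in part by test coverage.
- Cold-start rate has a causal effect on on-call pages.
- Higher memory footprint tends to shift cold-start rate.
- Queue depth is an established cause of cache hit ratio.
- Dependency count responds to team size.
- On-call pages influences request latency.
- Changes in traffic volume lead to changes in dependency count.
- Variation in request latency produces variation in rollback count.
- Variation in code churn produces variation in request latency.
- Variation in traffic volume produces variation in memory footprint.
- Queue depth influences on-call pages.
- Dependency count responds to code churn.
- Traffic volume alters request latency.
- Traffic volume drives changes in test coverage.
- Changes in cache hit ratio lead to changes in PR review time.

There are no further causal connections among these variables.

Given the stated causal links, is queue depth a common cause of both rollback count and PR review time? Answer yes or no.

Queue depth has a causal path to rollback count (queue depth → on-call pages → request latency → rollback count) and to PR review time (queue depth → cache hit ratio → PR review time), so it is a common cause of both — a confounder.

yes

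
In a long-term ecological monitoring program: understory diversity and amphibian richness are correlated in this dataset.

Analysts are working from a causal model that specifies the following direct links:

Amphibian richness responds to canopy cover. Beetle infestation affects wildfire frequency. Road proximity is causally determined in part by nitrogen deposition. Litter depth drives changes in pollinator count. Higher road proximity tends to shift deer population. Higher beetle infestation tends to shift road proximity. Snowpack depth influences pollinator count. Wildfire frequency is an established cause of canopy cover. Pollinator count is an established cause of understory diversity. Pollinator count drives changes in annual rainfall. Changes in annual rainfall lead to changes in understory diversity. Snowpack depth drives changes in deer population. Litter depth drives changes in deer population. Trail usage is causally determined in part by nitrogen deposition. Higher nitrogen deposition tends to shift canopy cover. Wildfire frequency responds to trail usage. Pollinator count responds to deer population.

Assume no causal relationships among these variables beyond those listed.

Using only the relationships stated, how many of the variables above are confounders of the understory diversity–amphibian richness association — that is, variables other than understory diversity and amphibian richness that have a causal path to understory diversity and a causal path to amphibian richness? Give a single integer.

The common causes are: beetle infestation (to understory diversity via beetle infestation → road proximity → deer population → pollinator count → understory diversity; to amphibian richness via beetle infestation → wildfire frequency → canopy cover → amphibian richness); nitrogen deposition (to understory diversity via nitrogen deposition → road proximity → deer population → pollinator count → understory diversity; to amphibian richness via nitrogen deposition → canopy cover → amphibian richness).
Every other variable lacks a causal path to at least one of understory diversity and amphibian richness.

2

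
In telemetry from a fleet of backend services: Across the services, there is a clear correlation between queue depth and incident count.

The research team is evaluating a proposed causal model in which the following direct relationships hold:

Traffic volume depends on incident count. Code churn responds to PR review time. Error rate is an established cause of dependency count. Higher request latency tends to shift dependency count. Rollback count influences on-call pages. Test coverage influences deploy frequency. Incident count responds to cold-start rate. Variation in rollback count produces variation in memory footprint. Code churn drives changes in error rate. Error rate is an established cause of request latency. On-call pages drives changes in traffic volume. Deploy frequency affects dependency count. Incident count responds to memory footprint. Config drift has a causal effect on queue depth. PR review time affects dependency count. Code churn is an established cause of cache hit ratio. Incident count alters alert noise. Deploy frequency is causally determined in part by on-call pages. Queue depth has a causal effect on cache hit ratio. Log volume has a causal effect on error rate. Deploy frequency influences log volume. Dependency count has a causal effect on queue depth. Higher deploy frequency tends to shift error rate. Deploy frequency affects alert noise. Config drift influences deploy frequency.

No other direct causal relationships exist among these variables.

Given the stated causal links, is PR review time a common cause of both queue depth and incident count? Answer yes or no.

no

PR review time has no stated causal path to incident count. A confounder must cause both variables, so PR review time does not qualify.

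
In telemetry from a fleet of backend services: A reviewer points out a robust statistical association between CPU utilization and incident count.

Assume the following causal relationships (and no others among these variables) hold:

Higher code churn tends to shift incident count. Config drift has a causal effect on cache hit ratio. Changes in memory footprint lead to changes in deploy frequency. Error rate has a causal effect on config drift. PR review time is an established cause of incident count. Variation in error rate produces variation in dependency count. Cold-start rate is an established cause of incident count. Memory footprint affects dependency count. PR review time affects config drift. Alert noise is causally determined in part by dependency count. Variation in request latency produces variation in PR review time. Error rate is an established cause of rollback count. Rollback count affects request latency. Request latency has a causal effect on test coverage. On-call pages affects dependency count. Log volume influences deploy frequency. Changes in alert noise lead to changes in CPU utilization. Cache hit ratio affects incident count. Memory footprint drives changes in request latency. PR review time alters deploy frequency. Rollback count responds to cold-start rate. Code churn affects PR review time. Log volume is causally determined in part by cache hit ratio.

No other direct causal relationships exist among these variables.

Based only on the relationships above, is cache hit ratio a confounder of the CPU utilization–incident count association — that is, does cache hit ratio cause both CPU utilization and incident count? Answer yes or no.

no

Cache hit ratio has no stated causal path to CPU utilization. A confounder must cause both variables, so cache hit ratio does not qualify.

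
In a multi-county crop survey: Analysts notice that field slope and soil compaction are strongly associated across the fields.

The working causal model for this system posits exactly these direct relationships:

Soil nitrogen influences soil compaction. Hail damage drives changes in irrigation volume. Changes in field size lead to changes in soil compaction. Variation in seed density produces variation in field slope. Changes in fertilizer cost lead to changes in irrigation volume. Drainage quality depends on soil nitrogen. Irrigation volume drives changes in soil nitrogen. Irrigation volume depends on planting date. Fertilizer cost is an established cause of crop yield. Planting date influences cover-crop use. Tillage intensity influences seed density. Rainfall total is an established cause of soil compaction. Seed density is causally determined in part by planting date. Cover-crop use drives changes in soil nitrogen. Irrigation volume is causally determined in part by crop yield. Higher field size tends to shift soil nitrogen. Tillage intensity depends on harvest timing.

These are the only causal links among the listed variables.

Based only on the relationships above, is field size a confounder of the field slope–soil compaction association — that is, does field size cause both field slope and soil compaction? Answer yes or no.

no

Field size has no stated causal path to field slope. A confounder must cause both variables, so field size does not qualify.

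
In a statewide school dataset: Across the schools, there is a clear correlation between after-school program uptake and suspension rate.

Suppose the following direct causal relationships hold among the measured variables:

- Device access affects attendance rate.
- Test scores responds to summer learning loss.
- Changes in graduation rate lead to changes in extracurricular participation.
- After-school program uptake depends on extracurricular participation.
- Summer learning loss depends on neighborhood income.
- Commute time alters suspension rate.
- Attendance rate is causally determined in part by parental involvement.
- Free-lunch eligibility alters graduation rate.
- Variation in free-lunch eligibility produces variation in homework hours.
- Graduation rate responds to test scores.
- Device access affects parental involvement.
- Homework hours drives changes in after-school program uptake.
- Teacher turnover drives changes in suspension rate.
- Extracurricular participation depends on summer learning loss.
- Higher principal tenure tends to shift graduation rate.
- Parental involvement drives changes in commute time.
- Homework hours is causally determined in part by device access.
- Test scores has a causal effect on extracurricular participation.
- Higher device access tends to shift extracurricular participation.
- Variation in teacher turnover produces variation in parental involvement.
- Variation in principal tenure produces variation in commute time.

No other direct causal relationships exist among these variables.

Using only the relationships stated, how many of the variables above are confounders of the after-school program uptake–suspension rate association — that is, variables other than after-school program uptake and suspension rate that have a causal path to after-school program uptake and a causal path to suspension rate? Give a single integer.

2

The common causes are: device access (to after-school program uptake via device access → homework hours → after-school program uptake; to suspension rate via device access → parental involvement → commute time → suspension rate); principal tenure (to after-school program uptake via principal tenure → graduation rate → extracurricular participation → after-school program uptake; to suspension rate via principal tenure → commute time → suspension rate).
Every other variable lacks a causal path to at least one of after-school program uptake and suspension rate.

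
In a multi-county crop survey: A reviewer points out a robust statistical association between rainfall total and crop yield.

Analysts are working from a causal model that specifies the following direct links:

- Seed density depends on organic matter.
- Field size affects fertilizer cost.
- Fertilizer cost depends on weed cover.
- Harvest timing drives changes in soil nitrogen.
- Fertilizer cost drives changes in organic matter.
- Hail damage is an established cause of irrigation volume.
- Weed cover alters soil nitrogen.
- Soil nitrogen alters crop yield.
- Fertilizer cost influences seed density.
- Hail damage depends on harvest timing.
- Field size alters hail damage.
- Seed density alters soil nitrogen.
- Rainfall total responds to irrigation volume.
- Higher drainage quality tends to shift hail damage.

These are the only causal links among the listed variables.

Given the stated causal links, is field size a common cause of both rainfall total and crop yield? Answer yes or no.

Field size has a causal path to rainfall total (field size → hail damage → irrigation volume → rainfall total) and to crop yield (field size → fertilizer cost → seed density → soil nitrogen → crop yield), so it is a common cause of both — a confounder.

yes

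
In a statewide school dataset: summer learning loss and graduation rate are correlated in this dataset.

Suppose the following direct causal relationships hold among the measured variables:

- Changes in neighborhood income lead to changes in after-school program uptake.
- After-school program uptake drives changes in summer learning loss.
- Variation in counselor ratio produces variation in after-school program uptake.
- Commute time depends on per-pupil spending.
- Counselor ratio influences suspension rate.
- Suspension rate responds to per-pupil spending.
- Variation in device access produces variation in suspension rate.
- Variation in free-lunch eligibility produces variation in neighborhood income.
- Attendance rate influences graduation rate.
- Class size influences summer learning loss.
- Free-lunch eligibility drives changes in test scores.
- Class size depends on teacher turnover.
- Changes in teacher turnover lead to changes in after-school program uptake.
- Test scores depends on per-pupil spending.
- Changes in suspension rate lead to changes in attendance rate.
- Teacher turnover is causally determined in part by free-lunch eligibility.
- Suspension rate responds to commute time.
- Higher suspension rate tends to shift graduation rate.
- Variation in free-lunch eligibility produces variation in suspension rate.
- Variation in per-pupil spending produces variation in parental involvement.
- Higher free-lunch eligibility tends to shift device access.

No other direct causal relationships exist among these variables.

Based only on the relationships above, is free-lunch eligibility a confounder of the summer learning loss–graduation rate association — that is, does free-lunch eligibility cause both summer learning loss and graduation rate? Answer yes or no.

Free-lunch eligibility has a causal path to summer learning loss (free-lunch eligibility → teacher turnover → class size → summer learning loss) and to graduation rate (free-lunch eligibility → suspension rate → graduation rate), so it is a common cause of both — a confounder.

yes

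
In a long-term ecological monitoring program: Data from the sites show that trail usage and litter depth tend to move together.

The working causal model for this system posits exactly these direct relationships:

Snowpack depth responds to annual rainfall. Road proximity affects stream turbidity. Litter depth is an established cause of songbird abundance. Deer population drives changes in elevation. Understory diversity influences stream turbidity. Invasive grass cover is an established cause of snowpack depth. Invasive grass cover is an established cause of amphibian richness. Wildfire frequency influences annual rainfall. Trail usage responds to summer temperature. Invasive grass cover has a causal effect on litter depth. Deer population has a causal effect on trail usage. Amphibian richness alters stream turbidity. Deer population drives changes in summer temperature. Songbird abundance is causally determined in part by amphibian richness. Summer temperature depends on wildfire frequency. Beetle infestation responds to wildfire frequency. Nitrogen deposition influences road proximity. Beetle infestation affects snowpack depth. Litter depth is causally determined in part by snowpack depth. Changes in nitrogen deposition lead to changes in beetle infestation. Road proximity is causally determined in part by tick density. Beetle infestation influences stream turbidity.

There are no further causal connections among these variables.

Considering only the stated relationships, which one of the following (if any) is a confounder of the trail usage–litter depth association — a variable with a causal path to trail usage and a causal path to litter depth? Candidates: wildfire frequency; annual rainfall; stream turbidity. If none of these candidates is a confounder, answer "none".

Wildfire frequency causes trail usage (wildfire frequency → summer temperature → trail usage) and also causes litter depth (wildfire frequency → annual rainfall → snowpack depth → litter depth); it is a common cause of both.
Each of the other candidates lacks a causal path to at least one of trail usage and litter depth, so they do not confound the relationship.

wildfire frequency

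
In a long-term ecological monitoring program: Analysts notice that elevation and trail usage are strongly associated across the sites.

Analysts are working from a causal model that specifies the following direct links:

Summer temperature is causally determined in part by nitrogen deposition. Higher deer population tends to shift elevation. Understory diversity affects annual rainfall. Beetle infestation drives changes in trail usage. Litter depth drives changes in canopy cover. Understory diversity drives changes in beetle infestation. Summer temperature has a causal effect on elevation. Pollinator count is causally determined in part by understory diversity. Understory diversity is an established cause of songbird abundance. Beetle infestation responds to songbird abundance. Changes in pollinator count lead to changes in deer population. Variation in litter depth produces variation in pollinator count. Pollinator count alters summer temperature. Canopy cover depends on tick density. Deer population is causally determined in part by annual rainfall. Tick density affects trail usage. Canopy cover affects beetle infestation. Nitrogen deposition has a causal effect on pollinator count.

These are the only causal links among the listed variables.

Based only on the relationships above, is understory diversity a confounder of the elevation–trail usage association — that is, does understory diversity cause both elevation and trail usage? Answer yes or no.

yes

Understory diversity has a causal path to elevation (understory diversity → pollinator count → summer temperature → elevation) and to trail usage (understory diversity → beetle infestation → trail usage), so it is a common cause of both — a confounder.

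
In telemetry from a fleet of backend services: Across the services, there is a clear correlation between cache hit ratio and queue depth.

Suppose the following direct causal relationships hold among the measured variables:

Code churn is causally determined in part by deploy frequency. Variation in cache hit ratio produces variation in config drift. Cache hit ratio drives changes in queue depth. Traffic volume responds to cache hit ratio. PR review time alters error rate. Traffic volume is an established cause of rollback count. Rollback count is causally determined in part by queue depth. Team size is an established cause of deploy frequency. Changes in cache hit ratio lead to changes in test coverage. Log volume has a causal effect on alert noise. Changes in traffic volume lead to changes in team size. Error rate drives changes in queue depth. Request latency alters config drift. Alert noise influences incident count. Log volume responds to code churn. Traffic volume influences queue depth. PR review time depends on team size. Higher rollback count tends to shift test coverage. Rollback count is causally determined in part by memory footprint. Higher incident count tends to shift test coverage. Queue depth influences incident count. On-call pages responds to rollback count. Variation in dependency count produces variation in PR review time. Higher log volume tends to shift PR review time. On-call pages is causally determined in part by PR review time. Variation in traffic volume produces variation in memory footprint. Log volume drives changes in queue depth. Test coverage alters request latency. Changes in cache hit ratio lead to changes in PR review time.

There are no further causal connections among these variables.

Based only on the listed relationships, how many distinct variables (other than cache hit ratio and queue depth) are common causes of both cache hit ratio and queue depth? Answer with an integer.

0

No listed variable has a causal path to both cache hit ratio and queue depth, so there are no common causes.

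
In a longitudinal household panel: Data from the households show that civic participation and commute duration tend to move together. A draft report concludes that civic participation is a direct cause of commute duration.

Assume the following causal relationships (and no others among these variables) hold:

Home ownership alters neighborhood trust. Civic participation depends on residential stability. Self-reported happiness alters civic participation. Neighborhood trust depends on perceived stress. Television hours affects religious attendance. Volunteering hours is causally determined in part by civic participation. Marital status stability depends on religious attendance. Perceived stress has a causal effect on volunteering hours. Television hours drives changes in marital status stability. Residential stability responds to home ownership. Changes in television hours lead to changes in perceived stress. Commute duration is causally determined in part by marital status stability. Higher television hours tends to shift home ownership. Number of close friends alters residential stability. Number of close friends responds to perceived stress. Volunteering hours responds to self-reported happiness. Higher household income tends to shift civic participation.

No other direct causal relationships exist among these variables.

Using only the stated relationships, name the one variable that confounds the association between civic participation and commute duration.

Television hours has a causal path to civic participation (television hours → home ownership → residential stability → civic participation) and a separate causal path to commute duration (television hours → marital status stability → commute duration), so it is a common cause of both.
No stated relationship gives civic participation a causal route to commute duration, so the correlation is explained by the shared upstream cause rather than a direct effect.

television hours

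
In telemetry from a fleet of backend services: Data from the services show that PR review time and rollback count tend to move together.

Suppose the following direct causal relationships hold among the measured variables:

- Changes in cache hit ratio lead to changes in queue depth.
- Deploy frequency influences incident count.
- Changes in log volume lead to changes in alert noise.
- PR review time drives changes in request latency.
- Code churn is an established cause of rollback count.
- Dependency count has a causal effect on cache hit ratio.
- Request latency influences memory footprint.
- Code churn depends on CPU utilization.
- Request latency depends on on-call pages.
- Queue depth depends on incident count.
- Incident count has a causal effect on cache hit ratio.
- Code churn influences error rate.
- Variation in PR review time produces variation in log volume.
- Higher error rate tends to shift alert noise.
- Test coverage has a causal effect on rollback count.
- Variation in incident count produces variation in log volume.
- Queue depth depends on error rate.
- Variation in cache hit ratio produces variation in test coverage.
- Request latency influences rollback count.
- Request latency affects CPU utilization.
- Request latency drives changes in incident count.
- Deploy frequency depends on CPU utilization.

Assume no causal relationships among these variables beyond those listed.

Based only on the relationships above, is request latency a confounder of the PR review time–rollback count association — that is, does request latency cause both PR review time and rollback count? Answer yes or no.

Request latency has no stated causal path to PR review time. A confounder must cause both variables, so request latency does not qualify.

no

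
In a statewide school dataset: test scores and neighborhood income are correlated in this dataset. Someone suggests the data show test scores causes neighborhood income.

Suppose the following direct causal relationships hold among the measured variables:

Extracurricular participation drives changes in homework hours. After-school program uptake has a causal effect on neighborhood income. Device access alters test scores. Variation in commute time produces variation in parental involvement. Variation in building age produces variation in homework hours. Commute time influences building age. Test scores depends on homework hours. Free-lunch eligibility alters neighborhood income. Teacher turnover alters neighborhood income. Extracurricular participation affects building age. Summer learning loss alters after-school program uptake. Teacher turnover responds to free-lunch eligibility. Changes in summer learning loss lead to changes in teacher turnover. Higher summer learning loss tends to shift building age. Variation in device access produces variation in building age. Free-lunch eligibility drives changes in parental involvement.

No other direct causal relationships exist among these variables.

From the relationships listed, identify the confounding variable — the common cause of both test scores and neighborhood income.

Summer learning loss has a causal path to test scores (summer learning loss → building age → homework hours → test scores) and a separate causal path to neighborhood income (summer learning loss → teacher turnover → neighborhood income), so it is a common cause of both.
No stated relationship gives test scores a causal route to neighborhood income, so the correlation is explained by the shared upstream cause rather than a direct effect.

summer learning loss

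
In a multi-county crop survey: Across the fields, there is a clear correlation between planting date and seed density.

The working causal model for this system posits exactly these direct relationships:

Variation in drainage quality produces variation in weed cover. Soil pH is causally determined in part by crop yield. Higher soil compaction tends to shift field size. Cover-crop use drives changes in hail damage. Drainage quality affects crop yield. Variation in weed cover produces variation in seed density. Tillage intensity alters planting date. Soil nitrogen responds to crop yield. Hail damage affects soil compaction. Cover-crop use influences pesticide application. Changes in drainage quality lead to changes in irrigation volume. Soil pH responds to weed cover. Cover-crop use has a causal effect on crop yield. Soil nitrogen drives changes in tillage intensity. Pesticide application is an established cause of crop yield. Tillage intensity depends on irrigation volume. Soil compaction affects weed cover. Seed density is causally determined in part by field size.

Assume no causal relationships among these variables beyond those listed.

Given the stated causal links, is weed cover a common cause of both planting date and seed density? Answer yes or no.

no

Weed cover has no stated causal path to planting date. A confounder must cause both variables, so weed cover does not qualify.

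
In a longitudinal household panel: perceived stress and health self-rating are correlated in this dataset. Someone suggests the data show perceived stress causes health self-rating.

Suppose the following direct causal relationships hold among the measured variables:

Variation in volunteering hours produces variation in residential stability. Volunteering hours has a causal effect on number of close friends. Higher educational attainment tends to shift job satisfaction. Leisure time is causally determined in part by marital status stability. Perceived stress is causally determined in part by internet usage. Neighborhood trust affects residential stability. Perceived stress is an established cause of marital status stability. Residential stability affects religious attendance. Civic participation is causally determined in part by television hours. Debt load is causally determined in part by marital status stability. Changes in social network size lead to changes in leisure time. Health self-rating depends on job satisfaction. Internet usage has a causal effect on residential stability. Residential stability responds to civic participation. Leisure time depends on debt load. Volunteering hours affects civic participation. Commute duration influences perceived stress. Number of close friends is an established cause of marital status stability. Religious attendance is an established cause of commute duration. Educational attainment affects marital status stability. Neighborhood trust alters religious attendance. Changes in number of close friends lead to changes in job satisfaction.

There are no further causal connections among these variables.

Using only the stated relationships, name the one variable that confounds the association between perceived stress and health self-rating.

volunteering hours

Volunteering hours has a causal path to perceived stress (volunteering hours → residential stability → religious attendance → commute duration → perceived stress) and a separate causal path to health self-rating (volunteering hours → number of close friends → job satisfaction → health self-rating), so it is a common cause of both.
No stated relationship gives perceived stress a causal route to health self-rating, so the correlation is explained by the shared upstream cause rather than a direct effect.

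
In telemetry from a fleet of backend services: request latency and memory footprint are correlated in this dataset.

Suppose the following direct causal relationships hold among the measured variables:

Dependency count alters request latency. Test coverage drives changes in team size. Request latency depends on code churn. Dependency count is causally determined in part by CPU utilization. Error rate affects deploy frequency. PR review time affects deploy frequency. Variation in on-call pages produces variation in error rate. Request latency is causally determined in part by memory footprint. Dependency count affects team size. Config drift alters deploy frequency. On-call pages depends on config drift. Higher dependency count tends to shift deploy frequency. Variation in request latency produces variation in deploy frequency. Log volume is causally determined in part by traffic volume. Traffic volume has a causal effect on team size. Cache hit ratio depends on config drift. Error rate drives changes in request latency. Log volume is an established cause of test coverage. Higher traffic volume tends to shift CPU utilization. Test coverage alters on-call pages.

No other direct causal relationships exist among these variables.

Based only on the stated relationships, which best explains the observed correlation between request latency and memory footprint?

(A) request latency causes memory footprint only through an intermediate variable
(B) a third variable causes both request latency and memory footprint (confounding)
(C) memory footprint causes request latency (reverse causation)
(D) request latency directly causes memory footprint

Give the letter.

C

The stated link runs memory footprint → request latency; request latency has no causal path to memory footprint. No variable causes both, so confounding is ruled out. The correlation reflects reverse causation.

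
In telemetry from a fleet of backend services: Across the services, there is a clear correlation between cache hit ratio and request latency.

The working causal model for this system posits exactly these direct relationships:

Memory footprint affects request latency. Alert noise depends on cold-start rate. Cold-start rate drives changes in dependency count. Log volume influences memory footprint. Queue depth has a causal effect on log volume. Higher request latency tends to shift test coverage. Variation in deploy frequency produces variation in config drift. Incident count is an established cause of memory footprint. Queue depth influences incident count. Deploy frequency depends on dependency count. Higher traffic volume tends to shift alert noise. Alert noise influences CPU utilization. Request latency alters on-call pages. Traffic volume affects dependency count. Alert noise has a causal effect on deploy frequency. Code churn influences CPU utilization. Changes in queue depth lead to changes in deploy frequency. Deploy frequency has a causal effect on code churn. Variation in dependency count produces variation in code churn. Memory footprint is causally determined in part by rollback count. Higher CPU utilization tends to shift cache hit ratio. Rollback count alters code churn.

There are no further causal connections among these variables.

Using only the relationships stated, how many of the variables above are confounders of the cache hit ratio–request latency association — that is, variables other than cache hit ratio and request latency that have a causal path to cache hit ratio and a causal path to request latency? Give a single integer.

The common causes are: queue depth (to cache hit ratio via queue depth → deploy frequency → code churn → CPU utilization → cache hit ratio; to request latency via queue depth → incident count → memory footprint → request latency); rollback count (to cache hit ratio via rollback count → code churn → CPU utilization → cache hit ratio; to request latency via rollback count → memory footprint → request latency).
Every other variable lacks a causal path to at least one of cache hit ratio and request latency.

2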